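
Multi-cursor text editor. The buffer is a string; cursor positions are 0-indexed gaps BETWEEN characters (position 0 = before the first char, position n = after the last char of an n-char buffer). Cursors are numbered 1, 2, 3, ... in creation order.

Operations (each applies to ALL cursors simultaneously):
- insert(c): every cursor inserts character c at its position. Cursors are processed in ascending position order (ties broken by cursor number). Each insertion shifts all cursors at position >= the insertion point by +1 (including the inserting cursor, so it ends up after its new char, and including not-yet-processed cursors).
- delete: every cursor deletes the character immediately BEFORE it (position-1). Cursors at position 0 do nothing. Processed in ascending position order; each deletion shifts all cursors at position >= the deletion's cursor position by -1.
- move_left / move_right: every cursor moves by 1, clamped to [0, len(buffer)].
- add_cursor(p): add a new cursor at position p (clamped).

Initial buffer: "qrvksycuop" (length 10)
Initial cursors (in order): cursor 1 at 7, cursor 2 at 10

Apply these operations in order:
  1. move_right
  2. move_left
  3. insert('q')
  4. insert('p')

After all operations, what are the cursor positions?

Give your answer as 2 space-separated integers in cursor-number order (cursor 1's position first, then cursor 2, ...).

Answer: 9 13

Derivation:
After op 1 (move_right): buffer="qrvksycuop" (len 10), cursors c1@8 c2@10, authorship ..........
After op 2 (move_left): buffer="qrvksycuop" (len 10), cursors c1@7 c2@9, authorship ..........
After op 3 (insert('q')): buffer="qrvksycquoqp" (len 12), cursors c1@8 c2@11, authorship .......1..2.
After op 4 (insert('p')): buffer="qrvksycqpuoqpp" (len 14), cursors c1@9 c2@13, authorship .......11..22.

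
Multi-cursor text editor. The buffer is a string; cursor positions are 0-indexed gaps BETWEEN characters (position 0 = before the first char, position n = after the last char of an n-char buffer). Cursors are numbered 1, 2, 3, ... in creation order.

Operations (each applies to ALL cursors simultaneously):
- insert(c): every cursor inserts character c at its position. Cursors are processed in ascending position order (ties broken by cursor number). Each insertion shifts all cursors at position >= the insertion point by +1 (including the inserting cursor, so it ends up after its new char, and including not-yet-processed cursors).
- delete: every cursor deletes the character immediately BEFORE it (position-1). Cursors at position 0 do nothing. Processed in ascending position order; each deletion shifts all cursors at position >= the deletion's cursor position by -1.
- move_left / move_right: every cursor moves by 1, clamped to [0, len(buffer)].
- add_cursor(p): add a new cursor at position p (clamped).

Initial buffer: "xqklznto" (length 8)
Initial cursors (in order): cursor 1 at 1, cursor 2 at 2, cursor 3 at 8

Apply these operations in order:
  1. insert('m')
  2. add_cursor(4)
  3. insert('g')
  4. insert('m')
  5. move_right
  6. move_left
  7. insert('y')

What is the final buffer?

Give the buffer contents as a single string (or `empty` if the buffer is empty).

After op 1 (insert('m')): buffer="xmqmklzntom" (len 11), cursors c1@2 c2@4 c3@11, authorship .1.2......3
After op 2 (add_cursor(4)): buffer="xmqmklzntom" (len 11), cursors c1@2 c2@4 c4@4 c3@11, authorship .1.2......3
After op 3 (insert('g')): buffer="xmgqmggklzntomg" (len 15), cursors c1@3 c2@7 c4@7 c3@15, authorship .11.224......33
After op 4 (insert('m')): buffer="xmgmqmggmmklzntomgm" (len 19), cursors c1@4 c2@10 c4@10 c3@19, authorship .111.22424......333
After op 5 (move_right): buffer="xmgmqmggmmklzntomgm" (len 19), cursors c1@5 c2@11 c4@11 c3@19, authorship .111.22424......333
After op 6 (move_left): buffer="xmgmqmggmmklzntomgm" (len 19), cursors c1@4 c2@10 c4@10 c3@18, authorship .111.22424......333
After op 7 (insert('y')): buffer="xmgmyqmggmmyyklzntomgym" (len 23), cursors c1@5 c2@13 c4@13 c3@22, authorship .1111.2242424......3333

Answer: xmgmyqmggmmyyklzntomgym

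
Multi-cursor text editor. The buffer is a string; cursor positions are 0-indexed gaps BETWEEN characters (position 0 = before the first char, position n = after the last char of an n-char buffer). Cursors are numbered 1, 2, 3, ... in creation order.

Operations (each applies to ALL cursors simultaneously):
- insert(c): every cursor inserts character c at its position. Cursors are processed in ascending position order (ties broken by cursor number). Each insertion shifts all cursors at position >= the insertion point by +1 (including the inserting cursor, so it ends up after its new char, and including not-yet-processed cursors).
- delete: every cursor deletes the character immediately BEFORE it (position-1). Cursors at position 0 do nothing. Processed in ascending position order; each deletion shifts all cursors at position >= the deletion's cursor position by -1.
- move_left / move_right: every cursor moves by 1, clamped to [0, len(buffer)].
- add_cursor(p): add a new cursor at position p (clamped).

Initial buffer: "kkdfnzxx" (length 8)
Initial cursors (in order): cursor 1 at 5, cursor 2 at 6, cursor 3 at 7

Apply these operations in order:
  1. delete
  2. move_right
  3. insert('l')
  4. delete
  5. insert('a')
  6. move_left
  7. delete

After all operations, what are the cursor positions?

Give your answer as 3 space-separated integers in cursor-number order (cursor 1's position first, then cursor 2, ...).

Answer: 4 4 4

Derivation:
After op 1 (delete): buffer="kkdfx" (len 5), cursors c1@4 c2@4 c3@4, authorship .....
After op 2 (move_right): buffer="kkdfx" (len 5), cursors c1@5 c2@5 c3@5, authorship .....
After op 3 (insert('l')): buffer="kkdfxlll" (len 8), cursors c1@8 c2@8 c3@8, authorship .....123
After op 4 (delete): buffer="kkdfx" (len 5), cursors c1@5 c2@5 c3@5, authorship .....
After op 5 (insert('a')): buffer="kkdfxaaa" (len 8), cursors c1@8 c2@8 c3@8, authorship .....123
After op 6 (move_left): buffer="kkdfxaaa" (len 8), cursors c1@7 c2@7 c3@7, authorship .....123
After op 7 (delete): buffer="kkdfa" (len 5), cursors c1@4 c2@4 c3@4, authorship ....3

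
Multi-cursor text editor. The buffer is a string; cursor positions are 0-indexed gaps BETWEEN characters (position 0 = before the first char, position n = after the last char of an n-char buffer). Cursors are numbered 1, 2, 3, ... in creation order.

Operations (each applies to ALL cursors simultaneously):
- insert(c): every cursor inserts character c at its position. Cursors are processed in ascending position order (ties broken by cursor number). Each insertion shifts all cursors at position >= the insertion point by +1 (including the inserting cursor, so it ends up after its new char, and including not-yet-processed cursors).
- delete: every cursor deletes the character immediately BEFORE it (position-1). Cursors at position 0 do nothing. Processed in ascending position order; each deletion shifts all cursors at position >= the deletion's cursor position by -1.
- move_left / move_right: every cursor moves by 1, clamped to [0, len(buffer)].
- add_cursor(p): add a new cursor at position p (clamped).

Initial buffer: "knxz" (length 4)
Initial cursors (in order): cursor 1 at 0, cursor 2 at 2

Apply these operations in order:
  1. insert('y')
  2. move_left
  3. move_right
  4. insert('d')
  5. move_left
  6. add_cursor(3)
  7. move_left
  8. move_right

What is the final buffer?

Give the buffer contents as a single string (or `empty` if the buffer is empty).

Answer: ydknydxz

Derivation:
After op 1 (insert('y')): buffer="yknyxz" (len 6), cursors c1@1 c2@4, authorship 1..2..
After op 2 (move_left): buffer="yknyxz" (len 6), cursors c1@0 c2@3, authorship 1..2..
After op 3 (move_right): buffer="yknyxz" (len 6), cursors c1@1 c2@4, authorship 1..2..
After op 4 (insert('d')): buffer="ydknydxz" (len 8), cursors c1@2 c2@6, authorship 11..22..
After op 5 (move_left): buffer="ydknydxz" (len 8), cursors c1@1 c2@5, authorship 11..22..
After op 6 (add_cursor(3)): buffer="ydknydxz" (len 8), cursors c1@1 c3@3 c2@5, authorship 11..22..
After op 7 (move_left): buffer="ydknydxz" (len 8), cursors c1@0 c3@2 c2@4, authorship 11..22..
After op 8 (move_right): buffer="ydknydxz" (len 8), cursors c1@1 c3@3 c2@5, authorship 11..22..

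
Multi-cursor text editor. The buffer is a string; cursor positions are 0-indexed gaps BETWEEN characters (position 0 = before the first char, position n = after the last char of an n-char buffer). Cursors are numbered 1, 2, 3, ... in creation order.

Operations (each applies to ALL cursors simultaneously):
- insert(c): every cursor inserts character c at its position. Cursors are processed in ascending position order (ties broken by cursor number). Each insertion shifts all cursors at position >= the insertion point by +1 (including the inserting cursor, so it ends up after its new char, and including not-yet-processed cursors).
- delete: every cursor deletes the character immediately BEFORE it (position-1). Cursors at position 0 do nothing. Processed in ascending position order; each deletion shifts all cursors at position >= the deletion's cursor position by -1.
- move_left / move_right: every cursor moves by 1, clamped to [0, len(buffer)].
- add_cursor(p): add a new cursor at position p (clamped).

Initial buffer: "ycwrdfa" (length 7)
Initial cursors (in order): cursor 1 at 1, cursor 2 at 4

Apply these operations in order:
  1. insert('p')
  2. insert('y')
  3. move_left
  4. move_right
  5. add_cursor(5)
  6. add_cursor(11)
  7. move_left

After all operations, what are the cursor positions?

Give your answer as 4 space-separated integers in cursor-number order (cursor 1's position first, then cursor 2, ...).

After op 1 (insert('p')): buffer="ypcwrpdfa" (len 9), cursors c1@2 c2@6, authorship .1...2...
After op 2 (insert('y')): buffer="ypycwrpydfa" (len 11), cursors c1@3 c2@8, authorship .11...22...
After op 3 (move_left): buffer="ypycwrpydfa" (len 11), cursors c1@2 c2@7, authorship .11...22...
After op 4 (move_right): buffer="ypycwrpydfa" (len 11), cursors c1@3 c2@8, authorship .11...22...
After op 5 (add_cursor(5)): buffer="ypycwrpydfa" (len 11), cursors c1@3 c3@5 c2@8, authorship .11...22...
After op 6 (add_cursor(11)): buffer="ypycwrpydfa" (len 11), cursors c1@3 c3@5 c2@8 c4@11, authorship .11...22...
After op 7 (move_left): buffer="ypycwrpydfa" (len 11), cursors c1@2 c3@4 c2@7 c4@10, authorship .11...22...

Answer: 2 7 4 10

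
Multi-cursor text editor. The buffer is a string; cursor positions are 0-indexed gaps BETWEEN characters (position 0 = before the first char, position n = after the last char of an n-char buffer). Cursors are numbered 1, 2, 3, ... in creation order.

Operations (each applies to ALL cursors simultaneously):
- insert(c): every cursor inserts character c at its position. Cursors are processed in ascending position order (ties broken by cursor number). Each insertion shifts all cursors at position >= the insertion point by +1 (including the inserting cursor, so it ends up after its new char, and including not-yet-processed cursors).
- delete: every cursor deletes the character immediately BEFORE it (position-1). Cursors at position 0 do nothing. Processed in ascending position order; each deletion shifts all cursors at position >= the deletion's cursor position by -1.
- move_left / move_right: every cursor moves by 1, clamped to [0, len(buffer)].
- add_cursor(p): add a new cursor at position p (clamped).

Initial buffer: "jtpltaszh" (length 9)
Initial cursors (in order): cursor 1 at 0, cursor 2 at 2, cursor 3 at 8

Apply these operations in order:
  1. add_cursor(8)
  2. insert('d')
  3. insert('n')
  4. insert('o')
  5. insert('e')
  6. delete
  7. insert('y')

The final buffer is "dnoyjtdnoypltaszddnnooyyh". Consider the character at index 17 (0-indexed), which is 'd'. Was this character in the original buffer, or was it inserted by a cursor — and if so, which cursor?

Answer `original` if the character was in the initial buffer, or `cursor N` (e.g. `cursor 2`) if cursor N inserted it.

After op 1 (add_cursor(8)): buffer="jtpltaszh" (len 9), cursors c1@0 c2@2 c3@8 c4@8, authorship .........
After op 2 (insert('d')): buffer="djtdpltaszddh" (len 13), cursors c1@1 c2@4 c3@12 c4@12, authorship 1..2......34.
After op 3 (insert('n')): buffer="dnjtdnpltaszddnnh" (len 17), cursors c1@2 c2@6 c3@16 c4@16, authorship 11..22......3434.
After op 4 (insert('o')): buffer="dnojtdnopltaszddnnooh" (len 21), cursors c1@3 c2@8 c3@20 c4@20, authorship 111..222......343434.
After op 5 (insert('e')): buffer="dnoejtdnoepltaszddnnooeeh" (len 25), cursors c1@4 c2@10 c3@24 c4@24, authorship 1111..2222......34343434.
After op 6 (delete): buffer="dnojtdnopltaszddnnooh" (len 21), cursors c1@3 c2@8 c3@20 c4@20, authorship 111..222......343434.
After op 7 (insert('y')): buffer="dnoyjtdnoypltaszddnnooyyh" (len 25), cursors c1@4 c2@10 c3@24 c4@24, authorship 1111..2222......34343434.
Authorship (.=original, N=cursor N): 1 1 1 1 . . 2 2 2 2 . . . . . . 3 4 3 4 3 4 3 4 .
Index 17: author = 4

Answer: cursor 4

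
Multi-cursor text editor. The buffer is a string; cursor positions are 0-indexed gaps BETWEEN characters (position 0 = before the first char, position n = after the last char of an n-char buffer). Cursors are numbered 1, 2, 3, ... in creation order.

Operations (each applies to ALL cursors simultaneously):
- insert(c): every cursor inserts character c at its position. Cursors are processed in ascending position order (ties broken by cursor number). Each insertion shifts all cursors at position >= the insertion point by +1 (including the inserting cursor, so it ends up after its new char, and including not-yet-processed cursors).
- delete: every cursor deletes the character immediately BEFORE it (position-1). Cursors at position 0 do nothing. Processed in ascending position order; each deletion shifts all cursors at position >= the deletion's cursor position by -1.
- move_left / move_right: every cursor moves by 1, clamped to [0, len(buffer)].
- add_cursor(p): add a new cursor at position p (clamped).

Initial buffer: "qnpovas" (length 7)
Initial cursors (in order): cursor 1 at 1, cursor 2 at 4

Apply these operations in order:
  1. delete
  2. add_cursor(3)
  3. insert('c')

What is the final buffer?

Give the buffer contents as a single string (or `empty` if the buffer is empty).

After op 1 (delete): buffer="npvas" (len 5), cursors c1@0 c2@2, authorship .....
After op 2 (add_cursor(3)): buffer="npvas" (len 5), cursors c1@0 c2@2 c3@3, authorship .....
After op 3 (insert('c')): buffer="cnpcvcas" (len 8), cursors c1@1 c2@4 c3@6, authorship 1..2.3..

Answer: cnpcvcas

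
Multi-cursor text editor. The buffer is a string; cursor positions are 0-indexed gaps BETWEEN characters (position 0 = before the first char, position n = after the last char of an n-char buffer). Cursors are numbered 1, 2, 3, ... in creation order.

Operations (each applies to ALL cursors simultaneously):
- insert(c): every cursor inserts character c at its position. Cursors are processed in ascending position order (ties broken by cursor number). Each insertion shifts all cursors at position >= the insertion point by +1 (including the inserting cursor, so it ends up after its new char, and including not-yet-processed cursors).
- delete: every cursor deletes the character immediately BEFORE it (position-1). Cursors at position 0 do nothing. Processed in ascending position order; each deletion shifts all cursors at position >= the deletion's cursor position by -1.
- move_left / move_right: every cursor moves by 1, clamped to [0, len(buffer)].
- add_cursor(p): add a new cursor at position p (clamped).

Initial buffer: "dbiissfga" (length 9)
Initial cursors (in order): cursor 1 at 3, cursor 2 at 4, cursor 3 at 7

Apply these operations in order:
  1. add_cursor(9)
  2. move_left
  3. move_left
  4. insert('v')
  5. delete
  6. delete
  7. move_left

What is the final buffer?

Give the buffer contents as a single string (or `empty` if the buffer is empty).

Answer: iisga

Derivation:
After op 1 (add_cursor(9)): buffer="dbiissfga" (len 9), cursors c1@3 c2@4 c3@7 c4@9, authorship .........
After op 2 (move_left): buffer="dbiissfga" (len 9), cursors c1@2 c2@3 c3@6 c4@8, authorship .........
After op 3 (move_left): buffer="dbiissfga" (len 9), cursors c1@1 c2@2 c3@5 c4@7, authorship .........
After op 4 (insert('v')): buffer="dvbviisvsfvga" (len 13), cursors c1@2 c2@4 c3@8 c4@11, authorship .1.2...3..4..
After op 5 (delete): buffer="dbiissfga" (len 9), cursors c1@1 c2@2 c3@5 c4@7, authorship .........
After op 6 (delete): buffer="iisga" (len 5), cursors c1@0 c2@0 c3@2 c4@3, authorship .....
After op 7 (move_left): buffer="iisga" (len 5), cursors c1@0 c2@0 c3@1 c4@2, authorship .....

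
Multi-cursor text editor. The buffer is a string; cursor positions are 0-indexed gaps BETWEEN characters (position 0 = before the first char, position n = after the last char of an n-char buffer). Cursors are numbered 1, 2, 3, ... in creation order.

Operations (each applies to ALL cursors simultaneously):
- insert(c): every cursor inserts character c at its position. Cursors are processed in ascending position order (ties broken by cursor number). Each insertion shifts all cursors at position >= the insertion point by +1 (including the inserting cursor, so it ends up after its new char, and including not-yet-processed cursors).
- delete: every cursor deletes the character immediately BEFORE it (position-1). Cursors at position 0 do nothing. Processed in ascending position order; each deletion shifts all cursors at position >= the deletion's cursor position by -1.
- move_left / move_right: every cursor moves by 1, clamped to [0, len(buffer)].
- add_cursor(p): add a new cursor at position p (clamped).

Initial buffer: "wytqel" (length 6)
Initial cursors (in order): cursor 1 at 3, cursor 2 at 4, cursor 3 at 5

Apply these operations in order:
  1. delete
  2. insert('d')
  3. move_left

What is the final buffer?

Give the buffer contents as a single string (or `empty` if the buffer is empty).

Answer: wydddl

Derivation:
After op 1 (delete): buffer="wyl" (len 3), cursors c1@2 c2@2 c3@2, authorship ...
After op 2 (insert('d')): buffer="wydddl" (len 6), cursors c1@5 c2@5 c3@5, authorship ..123.
After op 3 (move_left): buffer="wydddl" (len 6), cursors c1@4 c2@4 c3@4, authorship ..123.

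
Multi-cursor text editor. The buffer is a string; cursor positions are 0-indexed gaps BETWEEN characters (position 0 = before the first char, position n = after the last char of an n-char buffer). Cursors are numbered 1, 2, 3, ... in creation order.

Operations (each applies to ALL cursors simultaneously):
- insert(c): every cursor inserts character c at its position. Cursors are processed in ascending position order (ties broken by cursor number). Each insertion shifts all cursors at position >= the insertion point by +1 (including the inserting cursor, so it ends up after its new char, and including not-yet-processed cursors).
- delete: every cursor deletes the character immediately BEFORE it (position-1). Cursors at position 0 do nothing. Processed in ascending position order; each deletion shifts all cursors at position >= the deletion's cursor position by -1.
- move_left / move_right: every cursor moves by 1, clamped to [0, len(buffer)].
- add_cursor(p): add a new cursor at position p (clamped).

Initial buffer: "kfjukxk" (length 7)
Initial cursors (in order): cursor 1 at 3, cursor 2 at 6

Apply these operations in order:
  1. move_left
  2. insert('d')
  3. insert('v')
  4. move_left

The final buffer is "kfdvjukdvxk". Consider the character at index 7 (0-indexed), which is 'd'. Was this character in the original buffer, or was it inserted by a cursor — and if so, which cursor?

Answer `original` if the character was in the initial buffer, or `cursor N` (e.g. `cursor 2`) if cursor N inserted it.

After op 1 (move_left): buffer="kfjukxk" (len 7), cursors c1@2 c2@5, authorship .......
After op 2 (insert('d')): buffer="kfdjukdxk" (len 9), cursors c1@3 c2@7, authorship ..1...2..
After op 3 (insert('v')): buffer="kfdvjukdvxk" (len 11), cursors c1@4 c2@9, authorship ..11...22..
After op 4 (move_left): buffer="kfdvjukdvxk" (len 11), cursors c1@3 c2@8, authorship ..11...22..
Authorship (.=original, N=cursor N): . . 1 1 . . . 2 2 . .
Index 7: author = 2

Answer: cursor 2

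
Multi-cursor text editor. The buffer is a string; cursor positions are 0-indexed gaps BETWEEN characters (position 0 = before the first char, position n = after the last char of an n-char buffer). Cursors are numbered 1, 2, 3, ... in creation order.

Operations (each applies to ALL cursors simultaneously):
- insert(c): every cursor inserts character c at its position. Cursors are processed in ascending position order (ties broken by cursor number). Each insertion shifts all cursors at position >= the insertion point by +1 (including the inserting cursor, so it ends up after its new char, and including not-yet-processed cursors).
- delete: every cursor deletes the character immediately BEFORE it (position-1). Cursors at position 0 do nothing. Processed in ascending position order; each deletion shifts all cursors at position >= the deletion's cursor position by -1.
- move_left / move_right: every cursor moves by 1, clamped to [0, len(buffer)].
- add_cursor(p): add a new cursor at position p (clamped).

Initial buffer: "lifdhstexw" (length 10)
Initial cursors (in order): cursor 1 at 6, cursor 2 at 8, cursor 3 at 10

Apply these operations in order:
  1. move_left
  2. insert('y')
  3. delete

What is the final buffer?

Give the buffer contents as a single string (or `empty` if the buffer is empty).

After op 1 (move_left): buffer="lifdhstexw" (len 10), cursors c1@5 c2@7 c3@9, authorship ..........
After op 2 (insert('y')): buffer="lifdhystyexyw" (len 13), cursors c1@6 c2@9 c3@12, authorship .....1..2..3.
After op 3 (delete): buffer="lifdhstexw" (len 10), cursors c1@5 c2@7 c3@9, authorship ..........

Answer: lifdhstexw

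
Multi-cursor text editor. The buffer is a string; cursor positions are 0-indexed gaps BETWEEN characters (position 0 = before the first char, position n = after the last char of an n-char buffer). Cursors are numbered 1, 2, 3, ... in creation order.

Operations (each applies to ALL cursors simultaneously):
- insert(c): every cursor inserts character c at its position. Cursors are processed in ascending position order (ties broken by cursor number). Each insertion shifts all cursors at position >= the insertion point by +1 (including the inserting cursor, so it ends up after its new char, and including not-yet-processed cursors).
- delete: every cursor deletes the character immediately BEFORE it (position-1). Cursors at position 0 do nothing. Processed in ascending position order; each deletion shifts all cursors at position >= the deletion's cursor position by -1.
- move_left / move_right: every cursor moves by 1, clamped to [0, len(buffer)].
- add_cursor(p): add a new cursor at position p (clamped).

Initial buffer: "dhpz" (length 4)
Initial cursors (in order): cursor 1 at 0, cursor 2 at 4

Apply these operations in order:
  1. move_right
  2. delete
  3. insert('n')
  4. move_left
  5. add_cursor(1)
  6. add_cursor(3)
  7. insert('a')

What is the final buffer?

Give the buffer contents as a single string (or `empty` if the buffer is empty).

Answer: anahpaan

Derivation:
After op 1 (move_right): buffer="dhpz" (len 4), cursors c1@1 c2@4, authorship ....
After op 2 (delete): buffer="hp" (len 2), cursors c1@0 c2@2, authorship ..
After op 3 (insert('n')): buffer="nhpn" (len 4), cursors c1@1 c2@4, authorship 1..2
After op 4 (move_left): buffer="nhpn" (len 4), cursors c1@0 c2@3, authorship 1..2
After op 5 (add_cursor(1)): buffer="nhpn" (len 4), cursors c1@0 c3@1 c2@3, authorship 1..2
After op 6 (add_cursor(3)): buffer="nhpn" (len 4), cursors c1@0 c3@1 c2@3 c4@3, authorship 1..2
After op 7 (insert('a')): buffer="anahpaan" (len 8), cursors c1@1 c3@3 c2@7 c4@7, authorship 113..242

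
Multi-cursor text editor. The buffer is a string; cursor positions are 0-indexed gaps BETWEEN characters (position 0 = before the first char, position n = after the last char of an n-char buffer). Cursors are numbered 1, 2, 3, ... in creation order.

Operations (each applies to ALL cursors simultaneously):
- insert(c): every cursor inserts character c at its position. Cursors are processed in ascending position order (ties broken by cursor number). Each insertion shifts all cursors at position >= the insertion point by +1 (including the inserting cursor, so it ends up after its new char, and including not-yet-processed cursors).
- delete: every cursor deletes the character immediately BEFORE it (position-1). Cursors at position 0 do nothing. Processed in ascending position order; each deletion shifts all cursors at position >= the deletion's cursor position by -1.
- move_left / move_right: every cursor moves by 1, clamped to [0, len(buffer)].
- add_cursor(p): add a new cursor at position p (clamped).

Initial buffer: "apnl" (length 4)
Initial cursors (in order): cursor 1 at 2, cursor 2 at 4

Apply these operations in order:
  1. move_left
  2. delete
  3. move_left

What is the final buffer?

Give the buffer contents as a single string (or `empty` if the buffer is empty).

Answer: pl

Derivation:
After op 1 (move_left): buffer="apnl" (len 4), cursors c1@1 c2@3, authorship ....
After op 2 (delete): buffer="pl" (len 2), cursors c1@0 c2@1, authorship ..
After op 3 (move_left): buffer="pl" (len 2), cursors c1@0 c2@0, authorship ..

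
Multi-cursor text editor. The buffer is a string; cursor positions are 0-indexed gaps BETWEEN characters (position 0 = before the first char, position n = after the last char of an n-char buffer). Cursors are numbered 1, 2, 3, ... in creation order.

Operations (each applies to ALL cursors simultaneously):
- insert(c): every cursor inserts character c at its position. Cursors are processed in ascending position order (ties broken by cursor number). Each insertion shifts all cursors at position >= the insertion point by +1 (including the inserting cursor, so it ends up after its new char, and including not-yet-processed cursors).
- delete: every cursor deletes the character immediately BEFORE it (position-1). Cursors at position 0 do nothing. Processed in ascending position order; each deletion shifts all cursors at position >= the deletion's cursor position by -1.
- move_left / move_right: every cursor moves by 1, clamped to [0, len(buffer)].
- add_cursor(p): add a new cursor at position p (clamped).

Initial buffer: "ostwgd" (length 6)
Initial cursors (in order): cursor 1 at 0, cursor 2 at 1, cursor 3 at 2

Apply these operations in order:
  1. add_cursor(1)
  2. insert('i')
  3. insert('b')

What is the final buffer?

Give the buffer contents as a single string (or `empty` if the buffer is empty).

After op 1 (add_cursor(1)): buffer="ostwgd" (len 6), cursors c1@0 c2@1 c4@1 c3@2, authorship ......
After op 2 (insert('i')): buffer="ioiisitwgd" (len 10), cursors c1@1 c2@4 c4@4 c3@6, authorship 1.24.3....
After op 3 (insert('b')): buffer="iboiibbsibtwgd" (len 14), cursors c1@2 c2@7 c4@7 c3@10, authorship 11.2424.33....

Answer: iboiibbsibtwgd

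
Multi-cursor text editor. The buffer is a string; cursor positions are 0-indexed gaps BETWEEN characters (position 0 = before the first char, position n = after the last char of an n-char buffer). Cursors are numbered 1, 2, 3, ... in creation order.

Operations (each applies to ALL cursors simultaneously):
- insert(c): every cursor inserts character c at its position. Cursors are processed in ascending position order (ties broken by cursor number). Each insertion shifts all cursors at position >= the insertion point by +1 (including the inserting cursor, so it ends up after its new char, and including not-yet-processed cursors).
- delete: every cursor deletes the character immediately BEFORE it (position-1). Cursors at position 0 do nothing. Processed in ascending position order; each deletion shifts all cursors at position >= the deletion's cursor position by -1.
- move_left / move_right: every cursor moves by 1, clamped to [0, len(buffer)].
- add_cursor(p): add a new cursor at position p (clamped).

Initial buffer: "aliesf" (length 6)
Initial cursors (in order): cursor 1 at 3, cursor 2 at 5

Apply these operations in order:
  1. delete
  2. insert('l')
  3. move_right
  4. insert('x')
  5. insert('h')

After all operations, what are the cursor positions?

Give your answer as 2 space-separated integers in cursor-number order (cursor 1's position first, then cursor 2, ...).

After op 1 (delete): buffer="alef" (len 4), cursors c1@2 c2@3, authorship ....
After op 2 (insert('l')): buffer="allelf" (len 6), cursors c1@3 c2@5, authorship ..1.2.
After op 3 (move_right): buffer="allelf" (len 6), cursors c1@4 c2@6, authorship ..1.2.
After op 4 (insert('x')): buffer="allexlfx" (len 8), cursors c1@5 c2@8, authorship ..1.12.2
After op 5 (insert('h')): buffer="allexhlfxh" (len 10), cursors c1@6 c2@10, authorship ..1.112.22

Answer: 6 10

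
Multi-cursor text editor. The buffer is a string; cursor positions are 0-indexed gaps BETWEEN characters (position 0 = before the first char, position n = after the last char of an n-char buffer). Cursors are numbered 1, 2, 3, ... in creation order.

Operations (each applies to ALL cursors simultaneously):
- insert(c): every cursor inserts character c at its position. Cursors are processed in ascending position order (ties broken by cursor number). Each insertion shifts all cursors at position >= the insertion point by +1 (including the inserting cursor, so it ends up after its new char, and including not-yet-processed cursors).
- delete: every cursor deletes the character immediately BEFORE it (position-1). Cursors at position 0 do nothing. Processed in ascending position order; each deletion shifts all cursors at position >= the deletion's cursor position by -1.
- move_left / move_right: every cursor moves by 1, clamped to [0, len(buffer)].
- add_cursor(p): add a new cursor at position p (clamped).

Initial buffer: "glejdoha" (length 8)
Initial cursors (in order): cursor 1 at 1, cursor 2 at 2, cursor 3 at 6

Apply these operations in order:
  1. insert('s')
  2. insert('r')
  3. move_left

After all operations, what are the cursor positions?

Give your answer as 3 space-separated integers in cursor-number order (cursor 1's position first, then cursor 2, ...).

Answer: 2 5 11

Derivation:
After op 1 (insert('s')): buffer="gslsejdosha" (len 11), cursors c1@2 c2@4 c3@9, authorship .1.2....3..
After op 2 (insert('r')): buffer="gsrlsrejdosrha" (len 14), cursors c1@3 c2@6 c3@12, authorship .11.22....33..
After op 3 (move_left): buffer="gsrlsrejdosrha" (len 14), cursors c1@2 c2@5 c3@11, authorship .11.22....33..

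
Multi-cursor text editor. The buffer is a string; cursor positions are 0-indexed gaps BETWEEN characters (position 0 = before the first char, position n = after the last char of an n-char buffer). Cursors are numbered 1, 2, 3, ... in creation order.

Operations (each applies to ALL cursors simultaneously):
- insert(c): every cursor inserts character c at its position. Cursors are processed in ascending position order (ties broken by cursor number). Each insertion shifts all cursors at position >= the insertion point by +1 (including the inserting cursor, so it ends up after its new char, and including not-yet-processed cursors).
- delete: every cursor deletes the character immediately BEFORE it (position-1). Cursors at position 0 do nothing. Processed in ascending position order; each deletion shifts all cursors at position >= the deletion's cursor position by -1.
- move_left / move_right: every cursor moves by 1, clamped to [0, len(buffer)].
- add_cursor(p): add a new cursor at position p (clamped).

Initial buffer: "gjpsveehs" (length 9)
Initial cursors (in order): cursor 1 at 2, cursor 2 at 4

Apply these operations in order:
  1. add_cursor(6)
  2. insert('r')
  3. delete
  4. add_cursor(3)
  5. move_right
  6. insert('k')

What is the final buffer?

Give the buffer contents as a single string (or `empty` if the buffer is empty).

Answer: gjpkskvkeekhs

Derivation:
After op 1 (add_cursor(6)): buffer="gjpsveehs" (len 9), cursors c1@2 c2@4 c3@6, authorship .........
After op 2 (insert('r')): buffer="gjrpsrverehs" (len 12), cursors c1@3 c2@6 c3@9, authorship ..1..2..3...
After op 3 (delete): buffer="gjpsveehs" (len 9), cursors c1@2 c2@4 c3@6, authorship .........
After op 4 (add_cursor(3)): buffer="gjpsveehs" (len 9), cursors c1@2 c4@3 c2@4 c3@6, authorship .........
After op 5 (move_right): buffer="gjpsveehs" (len 9), cursors c1@3 c4@4 c2@5 c3@7, authorship .........
After op 6 (insert('k')): buffer="gjpkskvkeekhs" (len 13), cursors c1@4 c4@6 c2@8 c3@11, authorship ...1.4.2..3..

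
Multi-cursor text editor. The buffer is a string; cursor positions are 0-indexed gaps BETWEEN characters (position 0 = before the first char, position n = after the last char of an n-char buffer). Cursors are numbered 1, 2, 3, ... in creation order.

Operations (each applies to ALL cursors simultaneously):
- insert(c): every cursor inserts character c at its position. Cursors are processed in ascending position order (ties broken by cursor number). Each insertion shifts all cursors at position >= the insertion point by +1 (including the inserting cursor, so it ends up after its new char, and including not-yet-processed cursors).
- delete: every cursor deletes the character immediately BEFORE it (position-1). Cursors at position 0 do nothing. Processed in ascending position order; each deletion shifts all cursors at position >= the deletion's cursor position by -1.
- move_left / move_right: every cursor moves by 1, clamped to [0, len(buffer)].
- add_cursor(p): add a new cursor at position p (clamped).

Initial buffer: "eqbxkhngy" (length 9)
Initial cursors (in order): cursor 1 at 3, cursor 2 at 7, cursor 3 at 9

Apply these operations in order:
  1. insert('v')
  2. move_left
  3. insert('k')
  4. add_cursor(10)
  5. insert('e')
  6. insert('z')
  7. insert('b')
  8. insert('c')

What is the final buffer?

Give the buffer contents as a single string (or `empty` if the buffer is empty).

After op 1 (insert('v')): buffer="eqbvxkhnvgyv" (len 12), cursors c1@4 c2@9 c3@12, authorship ...1....2..3
After op 2 (move_left): buffer="eqbvxkhnvgyv" (len 12), cursors c1@3 c2@8 c3@11, authorship ...1....2..3
After op 3 (insert('k')): buffer="eqbkvxkhnkvgykv" (len 15), cursors c1@4 c2@10 c3@14, authorship ...11....22..33
After op 4 (add_cursor(10)): buffer="eqbkvxkhnkvgykv" (len 15), cursors c1@4 c2@10 c4@10 c3@14, authorship ...11....22..33
After op 5 (insert('e')): buffer="eqbkevxkhnkeevgykev" (len 19), cursors c1@5 c2@13 c4@13 c3@18, authorship ...111....2242..333
After op 6 (insert('z')): buffer="eqbkezvxkhnkeezzvgykezv" (len 23), cursors c1@6 c2@16 c4@16 c3@22, authorship ...1111....224242..3333
After op 7 (insert('b')): buffer="eqbkezbvxkhnkeezzbbvgykezbv" (len 27), cursors c1@7 c2@19 c4@19 c3@26, authorship ...11111....22424242..33333
After op 8 (insert('c')): buffer="eqbkezbcvxkhnkeezzbbccvgykezbcv" (len 31), cursors c1@8 c2@22 c4@22 c3@30, authorship ...111111....2242424242..333333

Answer: eqbkezbcvxkhnkeezzbbccvgykezbcv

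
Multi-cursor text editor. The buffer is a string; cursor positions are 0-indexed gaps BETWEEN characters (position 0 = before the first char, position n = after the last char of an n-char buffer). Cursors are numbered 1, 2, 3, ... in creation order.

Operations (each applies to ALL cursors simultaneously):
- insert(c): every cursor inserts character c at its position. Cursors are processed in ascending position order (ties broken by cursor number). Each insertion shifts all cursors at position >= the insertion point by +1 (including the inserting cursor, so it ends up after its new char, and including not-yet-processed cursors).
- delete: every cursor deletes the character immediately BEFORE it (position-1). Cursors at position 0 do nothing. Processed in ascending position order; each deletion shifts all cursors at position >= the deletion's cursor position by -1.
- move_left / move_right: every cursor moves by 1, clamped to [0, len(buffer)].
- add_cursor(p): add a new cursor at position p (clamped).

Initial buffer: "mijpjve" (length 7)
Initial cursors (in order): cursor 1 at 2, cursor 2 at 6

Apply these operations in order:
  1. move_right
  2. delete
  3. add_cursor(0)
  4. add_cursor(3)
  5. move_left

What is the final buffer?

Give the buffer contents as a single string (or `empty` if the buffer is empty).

Answer: mipjv

Derivation:
After op 1 (move_right): buffer="mijpjve" (len 7), cursors c1@3 c2@7, authorship .......
After op 2 (delete): buffer="mipjv" (len 5), cursors c1@2 c2@5, authorship .....
After op 3 (add_cursor(0)): buffer="mipjv" (len 5), cursors c3@0 c1@2 c2@5, authorship .....
After op 4 (add_cursor(3)): buffer="mipjv" (len 5), cursors c3@0 c1@2 c4@3 c2@5, authorship .....
After op 5 (move_left): buffer="mipjv" (len 5), cursors c3@0 c1@1 c4@2 c2@4, authorship .....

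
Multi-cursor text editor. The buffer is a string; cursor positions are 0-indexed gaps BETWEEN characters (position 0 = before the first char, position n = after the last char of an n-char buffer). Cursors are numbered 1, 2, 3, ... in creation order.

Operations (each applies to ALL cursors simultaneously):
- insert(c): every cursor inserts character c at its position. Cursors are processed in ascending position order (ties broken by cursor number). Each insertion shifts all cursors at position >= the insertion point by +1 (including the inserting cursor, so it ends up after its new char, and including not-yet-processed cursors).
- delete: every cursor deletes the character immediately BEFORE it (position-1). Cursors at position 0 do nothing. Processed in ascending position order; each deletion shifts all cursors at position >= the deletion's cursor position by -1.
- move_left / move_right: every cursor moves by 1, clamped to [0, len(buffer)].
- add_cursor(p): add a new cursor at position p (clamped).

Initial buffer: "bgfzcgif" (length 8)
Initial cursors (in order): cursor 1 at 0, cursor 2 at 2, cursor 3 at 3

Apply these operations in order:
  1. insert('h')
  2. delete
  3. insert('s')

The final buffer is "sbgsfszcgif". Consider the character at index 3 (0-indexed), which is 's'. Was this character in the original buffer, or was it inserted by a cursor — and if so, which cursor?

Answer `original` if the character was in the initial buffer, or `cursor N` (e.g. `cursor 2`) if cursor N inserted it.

After op 1 (insert('h')): buffer="hbghfhzcgif" (len 11), cursors c1@1 c2@4 c3@6, authorship 1..2.3.....
After op 2 (delete): buffer="bgfzcgif" (len 8), cursors c1@0 c2@2 c3@3, authorship ........
After op 3 (insert('s')): buffer="sbgsfszcgif" (len 11), cursors c1@1 c2@4 c3@6, authorship 1..2.3.....
Authorship (.=original, N=cursor N): 1 . . 2 . 3 . . . . .
Index 3: author = 2

Answer: cursor 2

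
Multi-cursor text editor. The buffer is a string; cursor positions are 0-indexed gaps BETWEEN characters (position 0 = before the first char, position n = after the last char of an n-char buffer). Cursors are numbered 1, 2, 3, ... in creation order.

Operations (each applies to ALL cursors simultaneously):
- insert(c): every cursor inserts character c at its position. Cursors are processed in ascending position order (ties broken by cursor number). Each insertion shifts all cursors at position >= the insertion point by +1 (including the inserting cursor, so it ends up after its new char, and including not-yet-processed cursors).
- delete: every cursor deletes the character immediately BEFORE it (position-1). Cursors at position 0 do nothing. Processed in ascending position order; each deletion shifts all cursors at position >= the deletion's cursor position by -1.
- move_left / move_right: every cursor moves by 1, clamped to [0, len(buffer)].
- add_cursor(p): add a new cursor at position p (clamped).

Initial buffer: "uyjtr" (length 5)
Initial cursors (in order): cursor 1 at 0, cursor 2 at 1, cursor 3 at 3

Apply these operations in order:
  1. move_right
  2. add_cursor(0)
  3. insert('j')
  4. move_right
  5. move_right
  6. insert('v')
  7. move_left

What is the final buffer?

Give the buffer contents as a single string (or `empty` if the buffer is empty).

After op 1 (move_right): buffer="uyjtr" (len 5), cursors c1@1 c2@2 c3@4, authorship .....
After op 2 (add_cursor(0)): buffer="uyjtr" (len 5), cursors c4@0 c1@1 c2@2 c3@4, authorship .....
After op 3 (insert('j')): buffer="jujyjjtjr" (len 9), cursors c4@1 c1@3 c2@5 c3@8, authorship 4.1.2..3.
After op 4 (move_right): buffer="jujyjjtjr" (len 9), cursors c4@2 c1@4 c2@6 c3@9, authorship 4.1.2..3.
After op 5 (move_right): buffer="jujyjjtjr" (len 9), cursors c4@3 c1@5 c2@7 c3@9, authorship 4.1.2..3.
After op 6 (insert('v')): buffer="jujvyjvjtvjrv" (len 13), cursors c4@4 c1@7 c2@10 c3@13, authorship 4.14.21..23.3
After op 7 (move_left): buffer="jujvyjvjtvjrv" (len 13), cursors c4@3 c1@6 c2@9 c3@12, authorship 4.14.21..23.3

Answer: jujvyjvjtvjrv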